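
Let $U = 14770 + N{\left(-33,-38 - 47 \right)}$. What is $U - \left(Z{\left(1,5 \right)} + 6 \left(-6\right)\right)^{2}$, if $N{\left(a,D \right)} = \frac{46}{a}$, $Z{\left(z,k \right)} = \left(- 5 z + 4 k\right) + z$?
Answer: $\frac{474164}{33} \approx 14369.0$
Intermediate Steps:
$Z{\left(z,k \right)} = - 4 z + 4 k$
$U = \frac{487364}{33}$ ($U = 14770 + \frac{46}{-33} = 14770 + 46 \left(- \frac{1}{33}\right) = 14770 - \frac{46}{33} = \frac{487364}{33} \approx 14769.0$)
$U - \left(Z{\left(1,5 \right)} + 6 \left(-6\right)\right)^{2} = \frac{487364}{33} - \left(\left(\left(-4\right) 1 + 4 \cdot 5\right) + 6 \left(-6\right)\right)^{2} = \frac{487364}{33} - \left(\left(-4 + 20\right) - 36\right)^{2} = \frac{487364}{33} - \left(16 - 36\right)^{2} = \frac{487364}{33} - \left(-20\right)^{2} = \frac{487364}{33} - 400 = \frac{474164}{33}$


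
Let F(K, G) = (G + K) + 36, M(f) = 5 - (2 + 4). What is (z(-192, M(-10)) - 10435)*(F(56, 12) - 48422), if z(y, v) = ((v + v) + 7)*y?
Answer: 550583610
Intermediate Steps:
M(f) = -1 (M(f) = 5 - 1*6 = 5 - 6 = -1)
F(K, G) = 36 + G + K
z(y, v) = y*(7 + 2*v) (z(y, v) = (2*v + 7)*y = (7 + 2*v)*y = y*(7 + 2*v))
(z(-192, M(-10)) - 10435)*(F(56, 12) - 48422) = (-192*(7 + 2*(-1)) - 10435)*((36 + 12 + 56) - 48422) = (-192*(7 - 2) - 10435)*(104 - 48422) = (-192*5 - 10435)*(-48318) = (-960 - 10435)*(-48318) = -11395*(-48318) = 550583610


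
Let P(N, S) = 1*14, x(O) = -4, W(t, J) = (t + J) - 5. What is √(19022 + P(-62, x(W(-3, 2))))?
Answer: 2*√4759 ≈ 137.97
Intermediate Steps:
W(t, J) = -5 + J + t (W(t, J) = (J + t) - 5 = -5 + J + t)
P(N, S) = 14
√(19022 + P(-62, x(W(-3, 2)))) = √(19022 + 14) = √19036 = 2*√4759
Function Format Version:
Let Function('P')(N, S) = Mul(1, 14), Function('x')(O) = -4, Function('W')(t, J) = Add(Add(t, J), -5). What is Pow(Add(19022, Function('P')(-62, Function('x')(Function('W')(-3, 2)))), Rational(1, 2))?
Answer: Mul(2, Pow(4759, Rational(1, 2))) ≈ 137.97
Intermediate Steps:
Function('W')(t, J) = Add(-5, J, t) (Function('W')(t, J) = Add(Add(J, t), -5) = Add(-5, J, t))
Function('P')(N, S) = 14
Pow(Add(19022, Function('P')(-62, Function('x')(Function('W')(-3, 2)))), Rational(1, 2)) = Pow(Add(19022, 14), Rational(1, 2)) = Pow(19036, Rational(1, 2)) = Mul(2, Pow(4759, Rational(1, 2)))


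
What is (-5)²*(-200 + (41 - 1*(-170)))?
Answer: 275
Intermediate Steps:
(-5)²*(-200 + (41 - 1*(-170))) = 25*(-200 + (41 + 170)) = 25*(-200 + 211) = 25*11 = 275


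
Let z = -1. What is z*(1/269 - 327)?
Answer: 87962/269 ≈ 327.00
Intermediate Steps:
z*(1/269 - 327) = -(1/269 - 327) = -1*(-87962/269) = 87962/269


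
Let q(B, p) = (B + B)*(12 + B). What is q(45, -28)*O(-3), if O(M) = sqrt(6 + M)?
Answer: 5130*sqrt(3) ≈ 8885.4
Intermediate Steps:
q(B, p) = 2*B*(12 + B) (q(B, p) = (2*B)*(12 + B) = 2*B*(12 + B))
q(45, -28)*O(-3) = (2*45*(12 + 45))*sqrt(6 - 3) = (2*45*57)*sqrt(3) = 5130*sqrt(3)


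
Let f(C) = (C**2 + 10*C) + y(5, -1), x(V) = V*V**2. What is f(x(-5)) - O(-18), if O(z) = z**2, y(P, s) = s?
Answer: 14050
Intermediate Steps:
x(V) = V**3
f(C) = -1 + C**2 + 10*C (f(C) = (C**2 + 10*C) - 1 = -1 + C**2 + 10*C)
f(x(-5)) - O(-18) = (-1 + ((-5)**3)**2 + 10*(-5)**3) - 1*(-18)**2 = (-1 + (-125)**2 + 10*(-125)) - 1*324 = (-1 + 15625 - 1250) - 324 = 14374 - 324 = 14050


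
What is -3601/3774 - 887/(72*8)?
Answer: -903619/362304 ≈ -2.4941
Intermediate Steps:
-3601/3774 - 887/(72*8) = -3601*1/3774 - 887/576 = -3601/3774 - 887*1/576 = -3601/3774 - 887/576 = -903619/362304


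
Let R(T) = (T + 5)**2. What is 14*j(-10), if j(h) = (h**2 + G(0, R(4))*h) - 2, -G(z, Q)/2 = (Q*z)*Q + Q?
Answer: 24052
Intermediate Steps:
R(T) = (5 + T)**2
G(z, Q) = -2*Q - 2*z*Q**2 (G(z, Q) = -2*((Q*z)*Q + Q) = -2*(z*Q**2 + Q) = -2*(Q + z*Q**2) = -2*Q - 2*z*Q**2)
j(h) = -2 + h**2 - 162*h (j(h) = (h**2 + (-2*(5 + 4)**2*(1 + (5 + 4)**2*0))*h) - 2 = (h**2 + (-2*9**2*(1 + 9**2*0))*h) - 2 = (h**2 + (-2*81*(1 + 81*0))*h) - 2 = (h**2 + (-2*81*(1 + 0))*h) - 2 = (h**2 + (-2*81*1)*h) - 2 = (h**2 - 162*h) - 2 = -2 + h**2 - 162*h)
14*j(-10) = 14*(-2 + (-10)**2 - 162*(-10)) = 14*(-2 + 100 + 1620) = 14*1718 = 24052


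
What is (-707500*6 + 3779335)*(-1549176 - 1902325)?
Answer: 1607243213165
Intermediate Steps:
(-707500*6 + 3779335)*(-1549176 - 1902325) = (-4245000 + 3779335)*(-3451501) = -465665*(-3451501) = 1607243213165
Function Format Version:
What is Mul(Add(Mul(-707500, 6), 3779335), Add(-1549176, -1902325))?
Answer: 1607243213165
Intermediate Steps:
Mul(Add(Mul(-707500, 6), 3779335), Add(-1549176, -1902325)) = Mul(Add(-4245000, 3779335), -3451501) = Mul(-465665, -3451501) = 1607243213165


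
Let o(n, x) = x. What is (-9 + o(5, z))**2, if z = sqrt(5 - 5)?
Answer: 81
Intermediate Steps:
z = 0 (z = sqrt(0) = 0)
(-9 + o(5, z))**2 = (-9 + 0)**2 = (-9)**2 = 81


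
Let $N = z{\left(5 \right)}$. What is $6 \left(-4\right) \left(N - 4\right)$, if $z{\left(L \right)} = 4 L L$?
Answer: $-2304$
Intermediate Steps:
$z{\left(L \right)} = 4 L^{2}$
$N = 100$ ($N = 4 \cdot 5^{2} = 4 \cdot 25 = 100$)
$6 \left(-4\right) \left(N - 4\right) = 6 \left(-4\right) \left(100 - 4\right) = \left(-24\right) 96 = -2304$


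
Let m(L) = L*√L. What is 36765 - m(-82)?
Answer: 36765 + 82*I*√82 ≈ 36765.0 + 742.54*I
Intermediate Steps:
m(L) = L^(3/2)
36765 - m(-82) = 36765 - (-82)^(3/2) = 36765 - (-82)*I*√82 = 36765 + 82*I*√82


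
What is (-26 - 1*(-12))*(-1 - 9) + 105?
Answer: 245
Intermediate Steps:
(-26 - 1*(-12))*(-1 - 9) + 105 = (-26 + 12)*(-10) + 105 = -14*(-10) + 105 = 140 + 105 = 245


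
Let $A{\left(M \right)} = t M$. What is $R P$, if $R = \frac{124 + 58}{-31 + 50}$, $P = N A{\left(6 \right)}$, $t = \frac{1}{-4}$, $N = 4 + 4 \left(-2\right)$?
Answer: $\frac{1092}{19} \approx 57.474$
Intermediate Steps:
$N = -4$ ($N = 4 - 8 = -4$)
$t = - \frac{1}{4} \approx -0.25$
$A{\left(M \right)} = - \frac{M}{4}$
$P = 6$ ($P = - 4 \left(\left(- \frac{1}{4}\right) 6\right) = \left(-4\right) \left(- \frac{3}{2}\right) = 6$)
$R = \frac{182}{19} \approx 9.5789$
$R P = \frac{182}{19} \cdot 6 = \frac{1092}{19}$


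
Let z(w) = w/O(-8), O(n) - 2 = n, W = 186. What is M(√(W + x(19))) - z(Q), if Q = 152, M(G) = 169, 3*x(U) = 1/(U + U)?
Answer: 583/3 ≈ 194.33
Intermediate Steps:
x(U) = 1/(6*U) (x(U) = 1/(3*(U + U)) = 1/(3*((2*U))) = (1/(2*U))/3 = 1/(6*U))
O(n) = 2 + n
z(w) = -w/6 (z(w) = w/(2 - 8) = w/(-6) = w*(-⅙) = -w/6)
M(√(W + x(19))) - z(Q) = 169 - (-1)*152/6 = 169 - 1*(-76/3) = 169 + 76/3 = 583/3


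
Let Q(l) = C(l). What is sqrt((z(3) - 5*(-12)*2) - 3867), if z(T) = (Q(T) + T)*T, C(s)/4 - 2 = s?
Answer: I*sqrt(3678) ≈ 60.646*I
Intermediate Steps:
C(s) = 8 + 4*s
Q(l) = 8 + 4*l
z(T) = T*(8 + 5*T) (z(T) = ((8 + 4*T) + T)*T = (8 + 5*T)*T = T*(8 + 5*T))
sqrt((z(3) - 5*(-12)*2) - 3867) = sqrt((3*(8 + 5*3) - 5*(-12)*2) - 3867) = sqrt((3*(8 + 15) - (-60)*2) - 3867) = sqrt((3*23 - 1*(-120)) - 3867) = sqrt((69 + 120) - 3867) = sqrt(189 - 3867) = sqrt(-3678) = I*sqrt(3678)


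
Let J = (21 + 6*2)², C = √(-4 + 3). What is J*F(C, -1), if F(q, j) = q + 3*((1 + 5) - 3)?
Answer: 9801 + 1089*I ≈ 9801.0 + 1089.0*I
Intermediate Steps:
C = I (C = √(-1) = I ≈ 1.0*I)
F(q, j) = 9 + q (F(q, j) = q + 3*(6 - 3) = q + 3*3 = q + 9 = 9 + q)
J = 1089 (J = (21 + 12)² = 33² = 1089)
J*F(C, -1) = 1089*(9 + I) = 9801 + 1089*I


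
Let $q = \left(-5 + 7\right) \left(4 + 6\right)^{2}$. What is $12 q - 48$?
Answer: $2352$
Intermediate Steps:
$q = 200$ ($q = 2 \cdot 10^{2} = 2 \cdot 100 = 200$)
$12 q - 48 = 12 \cdot 200 - 48 = 2400 - 48 = 2352$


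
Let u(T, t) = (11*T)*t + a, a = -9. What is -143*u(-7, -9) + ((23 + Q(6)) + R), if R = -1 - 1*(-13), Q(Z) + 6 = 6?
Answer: -97777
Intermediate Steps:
Q(Z) = 0 (Q(Z) = -6 + 6 = 0)
u(T, t) = -9 + 11*T*t (u(T, t) = (11*T)*t - 9 = 11*T*t - 9 = -9 + 11*T*t)
R = 12 (R = -1 + 13 = 12)
-143*u(-7, -9) + ((23 + Q(6)) + R) = -143*(-9 + 11*(-7)*(-9)) + ((23 + 0) + 12) = -143*(-9 + 693) + (23 + 12) = -143*684 + 35 = -97812 + 35 = -97777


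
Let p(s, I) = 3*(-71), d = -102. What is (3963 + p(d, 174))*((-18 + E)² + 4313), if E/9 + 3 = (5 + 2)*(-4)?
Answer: 346957500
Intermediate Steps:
E = -279 (E = -27 + 9*((5 + 2)*(-4)) = -27 + 9*(7*(-4)) = -27 + 9*(-28) = -27 - 252 = -279)
p(s, I) = -213
(3963 + p(d, 174))*((-18 + E)² + 4313) = (3963 - 213)*((-18 - 279)² + 4313) = 3750*((-297)² + 4313) = 3750*(88209 + 4313) = 3750*92522 = 346957500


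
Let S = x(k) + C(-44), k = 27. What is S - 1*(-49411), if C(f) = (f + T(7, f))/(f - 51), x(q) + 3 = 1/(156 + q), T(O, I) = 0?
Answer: 858966227/17385 ≈ 49408.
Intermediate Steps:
x(q) = -3 + 1/(156 + q)
C(f) = f/(-51 + f) (C(f) = (f + 0)/(f - 51) = f/(-51 + f))
S = -44008/17385 (S = (-467 - 3*27)/(156 + 27) - 44/(-51 - 44) = (-467 - 81)/183 - 44/(-95) = (1/183)*(-548) - 44*(-1/95) = -548/183 + 44/95 = -44008/17385 ≈ -2.5314)
S - 1*(-49411) = -44008/17385 - 1*(-49411) = -44008/17385 + 49411 = 858966227/17385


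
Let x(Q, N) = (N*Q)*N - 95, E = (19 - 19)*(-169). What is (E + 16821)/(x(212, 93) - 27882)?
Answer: 16821/1805611 ≈ 0.0093160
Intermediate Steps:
E = 0 (E = 0*(-169) = 0)
x(Q, N) = -95 + Q*N² (x(Q, N) = Q*N² - 95 = -95 + Q*N²)
(E + 16821)/(x(212, 93) - 27882) = (0 + 16821)/((-95 + 212*93²) - 27882) = 16821/((-95 + 212*8649) - 27882) = 16821/((-95 + 1833588) - 27882) = 16821/(1833493 - 27882) = 16821/1805611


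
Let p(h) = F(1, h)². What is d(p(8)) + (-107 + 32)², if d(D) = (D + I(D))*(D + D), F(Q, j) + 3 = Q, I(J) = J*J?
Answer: 5785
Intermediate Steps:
I(J) = J²
F(Q, j) = -3 + Q
p(h) = 4 (p(h) = (-3 + 1)² = (-2)² = 4)
d(D) = 2*D*(D + D²) (d(D) = (D + D²)*(D + D) = (D + D²)*(2*D) = 2*D*(D + D²))
d(p(8)) + (-107 + 32)² = 2*4²*(1 + 4) + (-107 + 32)² = 2*16*5 + (-75)² = 160 + 5625 = 5785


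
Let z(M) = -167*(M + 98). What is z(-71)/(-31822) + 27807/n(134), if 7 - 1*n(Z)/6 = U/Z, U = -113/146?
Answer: 2885898318325/4361555142 ≈ 661.67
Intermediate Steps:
U = -113/146 (U = -113*1/146 = -113/146 ≈ -0.77397)
n(Z) = 42 + 339/(73*Z) (n(Z) = 42 - (-339)/(73*Z) = 42 + 339/(73*Z))
z(M) = -16366 - 167*M (z(M) = -167*(98 + M) = -16366 - 167*M)
z(-71)/(-31822) + 27807/n(134) = (-16366 - 167*(-71))/(-31822) + 27807/(42 + (339/73)/134) = (-16366 + 11857)*(-1/31822) + 27807/(42 + (339/73)*(1/134)) = -4509*(-1/31822) + 27807/(42 + 339/9782) = 4509/31822 + 27807/(411183/9782) = 4509/31822 + 27807*(9782/411183) = 4509/31822 + 90669358/137061 = 2885898318325/4361555142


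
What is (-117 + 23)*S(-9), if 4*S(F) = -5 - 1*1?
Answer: 141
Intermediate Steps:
S(F) = -3/2 (S(F) = (-5 - 1*1)/4 = (-5 - 1)/4 = (1/4)*(-6) = -3/2)
(-117 + 23)*S(-9) = (-117 + 23)*(-3/2) = -94*(-3/2) = 141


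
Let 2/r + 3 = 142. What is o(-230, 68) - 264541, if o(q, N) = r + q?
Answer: -36803167/139 ≈ -2.6477e+5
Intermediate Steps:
r = 2/139 (r = 2/(-3 + 142) = 2/139 ≈ 0.014388)
o(q, N) = 2/139 + q
o(-230, 68) - 264541 = (2/139 - 230) - 264541 = -31968/139 - 264541 = -36803167/139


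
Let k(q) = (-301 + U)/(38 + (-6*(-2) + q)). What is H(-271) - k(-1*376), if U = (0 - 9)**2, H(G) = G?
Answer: -44283/163 ≈ -271.67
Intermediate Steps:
U = 81 (U = (-9)**2 = 81)
k(q) = -220/(50 + q) (k(q) = (-301 + 81)/(38 + (-6*(-2) + q)) = -220/(38 + (12 + q)) = -220/(50 + q))
H(-271) - k(-1*376) = -271 - (-220)/(50 - 1*376) = -271 - (-220)/(50 - 376) = -271 - (-220)/(-326) = -271 - (-220)*(-1)/326 = -271 - 1*110/163 = -271 - 110/163 = -44283/163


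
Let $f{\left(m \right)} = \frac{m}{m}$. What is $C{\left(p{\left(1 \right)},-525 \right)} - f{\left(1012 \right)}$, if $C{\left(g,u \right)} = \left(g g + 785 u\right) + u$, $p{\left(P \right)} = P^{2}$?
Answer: $-412650$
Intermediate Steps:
$f{\left(m \right)} = 1$
$C{\left(g,u \right)} = g^{2} + 786 u$ ($C{\left(g,u \right)} = \left(g^{2} + 785 u\right) + u = g^{2} + 786 u$)
$C{\left(p{\left(1 \right)},-525 \right)} - f{\left(1012 \right)} = \left(\left(1^{2}\right)^{2} + 786 \left(-525\right)\right) - 1 = \left(1^{2} - 412650\right) - 1 = \left(1 - 412650\right) - 1 = -412649 - 1 = -412650$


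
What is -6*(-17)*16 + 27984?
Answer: 29616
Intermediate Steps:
-6*(-17)*16 + 27984 = 102*16 + 27984 = 1632 + 27984 = 29616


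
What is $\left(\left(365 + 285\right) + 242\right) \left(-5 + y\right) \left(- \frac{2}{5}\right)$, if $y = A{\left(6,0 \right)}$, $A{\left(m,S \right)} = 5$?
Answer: $0$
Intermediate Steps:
$y = 5$
$\left(\left(365 + 285\right) + 242\right) \left(-5 + y\right) \left(- \frac{2}{5}\right) = \left(\left(365 + 285\right) + 242\right) \left(-5 + 5\right) \left(- \frac{2}{5}\right) = \left(650 + 242\right) 0 \left(\left(-2\right) \frac{1}{5}\right) = 892 \cdot 0 \left(- \frac{2}{5}\right) = 892 \cdot 0 = 0$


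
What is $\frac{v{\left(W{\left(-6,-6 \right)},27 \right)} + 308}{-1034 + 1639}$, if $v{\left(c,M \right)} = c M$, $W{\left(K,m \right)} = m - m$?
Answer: $\frac{28}{55} \approx 0.50909$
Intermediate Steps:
$W{\left(K,m \right)} = 0$
$v{\left(c,M \right)} = M c$
$\frac{v{\left(W{\left(-6,-6 \right)},27 \right)} + 308}{-1034 + 1639} = \frac{27 \cdot 0 + 308}{-1034 + 1639} = \frac{0 + 308}{605} = 308 \cdot \frac{1}{605} = \frac{28}{55}$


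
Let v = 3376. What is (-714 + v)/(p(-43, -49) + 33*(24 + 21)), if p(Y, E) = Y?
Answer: 1331/721 ≈ 1.8460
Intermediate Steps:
(-714 + v)/(p(-43, -49) + 33*(24 + 21)) = (-714 + 3376)/(-43 + 33*(24 + 21)) = 2662/(-43 + 33*45) = 2662/(-43 + 1485) = 2662/1442 = 2662*(1/1442) = 1331/721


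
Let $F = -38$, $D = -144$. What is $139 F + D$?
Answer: $-5426$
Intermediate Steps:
$139 F + D = 139 \left(-38\right) - 144 = -5282 - 144 = -5426$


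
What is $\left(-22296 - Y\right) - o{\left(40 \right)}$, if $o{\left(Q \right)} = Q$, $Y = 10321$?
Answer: $-32657$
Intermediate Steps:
$\left(-22296 - Y\right) - o{\left(40 \right)} = \left(-22296 - 10321\right) - 40 = -32617 - 40 = -32657$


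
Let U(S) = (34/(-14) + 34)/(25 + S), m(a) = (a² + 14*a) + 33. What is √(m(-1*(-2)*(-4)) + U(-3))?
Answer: I*√321706/154 ≈ 3.6831*I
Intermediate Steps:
m(a) = 33 + a² + 14*a
U(S) = 221/(7*(25 + S)) (U(S) = (34*(-1/14) + 34)/(25 + S) = (-17/7 + 34)/(25 + S) = 221/(7*(25 + S)))
√(m(-1*(-2)*(-4)) + U(-3)) = √((33 + (-1*(-2)*(-4))² + 14*(-1*(-2)*(-4))) + 221/(7*(25 - 3))) = √((33 + (2*(-4))² + 14*(2*(-4))) + (221/7)/22) = √((33 + (-8)² + 14*(-8)) + (221/7)*(1/22)) = √((33 + 64 - 112) + 221/154) = √(-15 + 221/154) = √(-2089/154) = I*√321706/154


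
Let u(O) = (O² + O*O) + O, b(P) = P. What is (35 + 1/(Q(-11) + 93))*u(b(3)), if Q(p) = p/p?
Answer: 69111/94 ≈ 735.22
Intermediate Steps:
Q(p) = 1
u(O) = O + 2*O² (u(O) = (O² + O²) + O = 2*O² + O = O + 2*O²)
(35 + 1/(Q(-11) + 93))*u(b(3)) = (35 + 1/(1 + 93))*(3*(1 + 2*3)) = (35 + 1/94)*(3*(1 + 6)) = (35 + 1/94)*(3*7) = (3291/94)*21 = 69111/94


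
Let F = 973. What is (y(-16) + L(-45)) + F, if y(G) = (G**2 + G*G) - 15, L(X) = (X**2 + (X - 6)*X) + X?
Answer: 5745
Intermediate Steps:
L(X) = X + X**2 + X*(-6 + X) (L(X) = (X**2 + (-6 + X)*X) + X = (X**2 + X*(-6 + X)) + X = X + X**2 + X*(-6 + X))
y(G) = -15 + 2*G**2 (y(G) = (G**2 + G**2) - 15 = 2*G**2 - 15 = -15 + 2*G**2)
(y(-16) + L(-45)) + F = ((-15 + 2*(-16)**2) - 45*(-5 + 2*(-45))) + 973 = ((-15 + 2*256) - 45*(-5 - 90)) + 973 = ((-15 + 512) - 45*(-95)) + 973 = (497 + 4275) + 973 = 4772 + 973 = 5745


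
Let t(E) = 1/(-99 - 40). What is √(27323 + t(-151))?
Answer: 2*√131976886/139 ≈ 165.30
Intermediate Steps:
t(E) = -1/139 (t(E) = 1/(-139) = -1/139)
√(27323 + t(-151)) = √(27323 - 1/139) = √(3797896/139) = 2*√131976886/139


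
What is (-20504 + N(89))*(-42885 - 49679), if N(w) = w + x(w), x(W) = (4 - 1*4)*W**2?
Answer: 1889694060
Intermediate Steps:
x(W) = 0 (x(W) = (4 - 4)*W**2 = 0*W**2 = 0)
N(w) = w (N(w) = w + 0 = w)
(-20504 + N(89))*(-42885 - 49679) = (-20504 + 89)*(-42885 - 49679) = -20415*(-92564) = 1889694060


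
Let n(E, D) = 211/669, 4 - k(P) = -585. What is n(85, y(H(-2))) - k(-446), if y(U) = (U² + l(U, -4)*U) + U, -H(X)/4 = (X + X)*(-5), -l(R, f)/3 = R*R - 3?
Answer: -393830/669 ≈ -588.68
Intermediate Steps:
l(R, f) = 9 - 3*R² (l(R, f) = -3*(R*R - 3) = -3*(R² - 3) = -3*(-3 + R²) = 9 - 3*R²)
k(P) = 589 (k(P) = 4 - 1*(-585) = 4 + 585 = 589)
H(X) = 40*X (H(X) = -4*(X + X)*(-5) = -4*2*X*(-5) = -(-40)*X = 40*X)
y(U) = U + U² + U*(9 - 3*U²) (y(U) = (U² + (9 - 3*U²)*U) + U = (U² + U*(9 - 3*U²)) + U = U + U² + U*(9 - 3*U²))
n(E, D) = 211/669 (n(E, D) = 211*(1/669) = 211/669)
n(85, y(H(-2))) - k(-446) = 211/669 - 1*589 = 211/669 - 589 = -393830/669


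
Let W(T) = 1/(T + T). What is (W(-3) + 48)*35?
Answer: 10045/6 ≈ 1674.2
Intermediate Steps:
W(T) = 1/(2*T)
(W(-3) + 48)*35 = ((½)/(-3) + 48)*35 = ((½)*(-⅓) + 48)*35 = (-⅙ + 48)*35 = (287/6)*35 = 10045/6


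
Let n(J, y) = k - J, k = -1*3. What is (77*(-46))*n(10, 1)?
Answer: 46046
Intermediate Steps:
k = -3
n(J, y) = -3 - J
(77*(-46))*n(10, 1) = (77*(-46))*(-3 - 1*10) = -3542*(-3 - 10) = -3542*(-13) = 46046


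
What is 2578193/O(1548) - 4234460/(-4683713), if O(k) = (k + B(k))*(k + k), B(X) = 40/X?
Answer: 32369961699089/22447575090544 ≈ 1.4420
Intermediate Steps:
O(k) = 2*k*(k + 40/k) (O(k) = (k + 40/k)*(k + k) = (k + 40/k)*(2*k) = 2*k*(k + 40/k))
2578193/O(1548) - 4234460/(-4683713) = 2578193/(80 + 2*1548**2) - 4234460/(-4683713) = 2578193/(80 + 2*2396304) - 4234460*(-1/4683713) = 2578193/(80 + 4792608) + 4234460/4683713 = 2578193/4792688 + 4234460/4683713 = 32369961699089/22447575090544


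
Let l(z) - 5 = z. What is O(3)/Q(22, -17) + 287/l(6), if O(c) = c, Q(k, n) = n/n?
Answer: 320/11 ≈ 29.091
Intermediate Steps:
l(z) = 5 + z
Q(k, n) = 1
O(3)/Q(22, -17) + 287/l(6) = 3/1 + 287/(5 + 6) = 3*1 + 287/11 = 3 + 287*(1/11) = 3 + 287/11 = 320/11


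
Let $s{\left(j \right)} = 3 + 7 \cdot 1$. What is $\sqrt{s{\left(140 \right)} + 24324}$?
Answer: $23 \sqrt{46} \approx 155.99$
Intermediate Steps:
$s{\left(j \right)} = 10$ ($s{\left(j \right)} = 3 + 7 = 10$)
$\sqrt{s{\left(140 \right)} + 24324} = \sqrt{10 + 24324} = \sqrt{24334} = 23 \sqrt{46}$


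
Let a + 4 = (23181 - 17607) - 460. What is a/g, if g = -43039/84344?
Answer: -430997840/43039 ≈ -10014.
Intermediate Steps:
a = 5110 (a = -4 + ((23181 - 17607) - 460) = -4 + (5574 - 460) = -4 + 5114 = 5110)
g = -43039/84344 (g = -43039*1/84344 = -43039/84344 ≈ -0.51028)
a/g = 5110/(-43039/84344) = 5110*(-84344/43039) = -430997840/43039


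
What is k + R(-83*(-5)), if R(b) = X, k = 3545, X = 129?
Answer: 3674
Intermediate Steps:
R(b) = 129
k + R(-83*(-5)) = 3545 + 129 = 3674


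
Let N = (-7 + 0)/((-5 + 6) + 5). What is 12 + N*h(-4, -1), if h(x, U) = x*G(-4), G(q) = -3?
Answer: -2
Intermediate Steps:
h(x, U) = -3*x (h(x, U) = x*(-3) = -3*x)
N = -7/6 (N = -7/(1 + 5) = -7/6 ≈ -1.1667)
12 + N*h(-4, -1) = 12 - (-7)*(-4)/2 = 12 - 7/6*12 = 12 - 14 = -2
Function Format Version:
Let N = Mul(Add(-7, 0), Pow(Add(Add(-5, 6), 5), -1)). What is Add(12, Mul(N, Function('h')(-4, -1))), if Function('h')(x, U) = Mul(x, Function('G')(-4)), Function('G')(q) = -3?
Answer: -2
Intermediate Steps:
Function('h')(x, U) = Mul(-3, x) (Function('h')(x, U) = Mul(x, -3) = Mul(-3, x))
N = Rational(-7, 6) (N = Mul(-7, Pow(Add(1, 5), -1)) = Mul(-7, Pow(6, -1)) = Mul(-7, Rational(1, 6)) = Rational(-7, 6) ≈ -1.1667)
Add(12, Mul(N, Function('h')(-4, -1))) = Add(12, Mul(Rational(-7, 6), Mul(-3, -4))) = Add(12, Mul(Rational(-7, 6), 12)) = Add(12, -14) = -2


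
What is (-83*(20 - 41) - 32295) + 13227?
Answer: -17325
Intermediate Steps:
(-83*(20 - 41) - 32295) + 13227 = (-83*(-21) - 32295) + 13227 = (1743 - 32295) + 13227 = -30552 + 13227 = -17325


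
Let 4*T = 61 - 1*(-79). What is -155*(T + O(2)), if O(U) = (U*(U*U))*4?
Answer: -10385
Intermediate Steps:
O(U) = 4*U**3 (O(U) = (U*U**2)*4 = U**3*4 = 4*U**3)
T = 35 (T = (61 - 1*(-79))/4 = (61 + 79)/4 = (1/4)*140 = 35)
-155*(T + O(2)) = -155*(35 + 4*2**3) = -155*(35 + 4*8) = -155*(35 + 32) = -155*67 = -10385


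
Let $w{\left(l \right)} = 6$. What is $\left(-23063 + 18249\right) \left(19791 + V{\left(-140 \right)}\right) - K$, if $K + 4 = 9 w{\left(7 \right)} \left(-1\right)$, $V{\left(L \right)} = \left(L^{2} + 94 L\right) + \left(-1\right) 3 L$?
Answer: $-128297856$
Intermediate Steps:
$V{\left(L \right)} = L^{2} + 91 L$ ($V{\left(L \right)} = \left(L^{2} + 94 L\right) - 3 L = L^{2} + 91 L$)
$K = -58$ ($K = -4 + 9 \cdot 6 \left(-1\right) = -4 + 54 \left(-1\right) = -4 - 54 = -58$)
$\left(-23063 + 18249\right) \left(19791 + V{\left(-140 \right)}\right) - K = \left(-23063 + 18249\right) \left(19791 - 140 \left(91 - 140\right)\right) - -58 = - 4814 \left(19791 - -6860\right) + 58 = - 4814 \left(19791 + 6860\right) + 58 = \left(-4814\right) 26651 + 58 = -128297914 + 58 = -128297856$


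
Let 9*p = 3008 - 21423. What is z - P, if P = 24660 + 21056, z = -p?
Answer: -393029/9 ≈ -43670.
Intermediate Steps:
p = -18415/9 (p = (3008 - 21423)/9 = (⅑)*(-18415) = -18415/9 ≈ -2046.1)
z = 18415/9 (z = -1*(-18415/9) = 18415/9 ≈ 2046.1)
P = 45716
z - P = 18415/9 - 1*45716 = 18415/9 - 45716 = -393029/9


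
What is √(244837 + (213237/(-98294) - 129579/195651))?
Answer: √205329617661296025767010/915777114 ≈ 494.81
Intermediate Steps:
√(244837 + (213237/(-98294) - 129579/195651)) = √(244837 + (213237*(-1/98294) - 129579*1/195651)) = √(244837 + (-213237/98294 - 43193/65217)) = √(244837 - 18152290171/6410439798) = √(1569494696532755/6410439798) = √205329617661296025767010/915777114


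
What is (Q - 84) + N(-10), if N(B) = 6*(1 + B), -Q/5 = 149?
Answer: -883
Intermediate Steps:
Q = -745 (Q = -5*149 = -745)
N(B) = 6 + 6*B
(Q - 84) + N(-10) = (-745 - 84) + (6 + 6*(-10)) = -829 + (6 - 60) = -829 - 54 = -883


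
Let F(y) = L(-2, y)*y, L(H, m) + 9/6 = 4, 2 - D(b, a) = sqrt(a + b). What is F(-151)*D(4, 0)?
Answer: 0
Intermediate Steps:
D(b, a) = 2 - sqrt(a + b)
L(H, m) = 5/2 (L(H, m) = -3/2 + 4 = 5/2)
F(y) = 5*y/2
F(-151)*D(4, 0) = ((5/2)*(-151))*(2 - sqrt(0 + 4)) = -755*(2 - sqrt(4))/2 = -755*(2 - 1*2)/2 = -755*(2 - 2)/2 = -755/2*0 = 0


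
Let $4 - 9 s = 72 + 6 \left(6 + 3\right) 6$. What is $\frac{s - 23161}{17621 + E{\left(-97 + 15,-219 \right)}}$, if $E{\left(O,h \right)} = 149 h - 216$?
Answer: $\frac{208841}{137034} \approx 1.524$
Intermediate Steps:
$E{\left(O,h \right)} = -216 + 149 h$
$s = - \frac{392}{9}$ ($s = \frac{4}{9} - \frac{72 + 6 \left(6 + 3\right) 6}{9} = \frac{4}{9} - \frac{72 + 6 \cdot 9 \cdot 6}{9} = \frac{4}{9} - \frac{72 + 54 \cdot 6}{9} = \frac{4}{9} - \frac{72 + 324}{9} = \frac{4}{9} - 44 = - \frac{392}{9} \approx -43.556$)
$\frac{s - 23161}{17621 + E{\left(-97 + 15,-219 \right)}} = \frac{- \frac{392}{9} - 23161}{17621 + \left(-216 + 149 \left(-219\right)\right)} = - \frac{208841}{9 \left(17621 - 32847\right)} = - \frac{208841}{9 \left(-15226\right)} = \left(- \frac{208841}{9}\right) \left(- \frac{1}{15226}\right) = \frac{208841}{137034}$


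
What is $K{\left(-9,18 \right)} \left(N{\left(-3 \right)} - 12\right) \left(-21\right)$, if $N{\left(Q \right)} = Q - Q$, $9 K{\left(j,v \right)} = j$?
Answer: $-252$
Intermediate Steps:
$K{\left(j,v \right)} = \frac{j}{9}$
$N{\left(Q \right)} = 0$
$K{\left(-9,18 \right)} \left(N{\left(-3 \right)} - 12\right) \left(-21\right) = \frac{1}{9} \left(-9\right) \left(0 - 12\right) \left(-21\right) = - \left(-12\right) \left(-21\right) = \left(-1\right) 252 = -252$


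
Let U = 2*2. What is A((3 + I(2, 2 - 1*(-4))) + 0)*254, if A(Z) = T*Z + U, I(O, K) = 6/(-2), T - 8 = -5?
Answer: 1016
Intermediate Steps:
T = 3 (T = 8 - 5 = 3)
U = 4
I(O, K) = -3 (I(O, K) = 6*(-1/2) = -3)
A(Z) = 4 + 3*Z (A(Z) = 3*Z + 4 = 4 + 3*Z)
A((3 + I(2, 2 - 1*(-4))) + 0)*254 = (4 + 3*((3 - 3) + 0))*254 = (4 + 3*(0 + 0))*254 = (4 + 3*0)*254 = (4 + 0)*254 = 4*254 = 1016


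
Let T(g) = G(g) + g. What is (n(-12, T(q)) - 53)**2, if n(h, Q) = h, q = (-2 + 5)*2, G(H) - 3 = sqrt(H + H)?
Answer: 4225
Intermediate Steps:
G(H) = 3 + sqrt(2)*sqrt(H) (G(H) = 3 + sqrt(H + H) = 3 + sqrt(2*H) = 3 + sqrt(2)*sqrt(H))
q = 6 (q = 3*2 = 6)
T(g) = 3 + g + sqrt(2)*sqrt(g) (T(g) = (3 + sqrt(2)*sqrt(g)) + g = 3 + g + sqrt(2)*sqrt(g))
(n(-12, T(q)) - 53)**2 = (-12 - 53)**2 = (-65)**2 = 4225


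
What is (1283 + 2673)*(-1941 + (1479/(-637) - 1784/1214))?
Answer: -2974797576656/386659 ≈ -7.6936e+6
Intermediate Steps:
(1283 + 2673)*(-1941 + (1479/(-637) - 1784/1214)) = 3956*(-1941 + (1479*(-1/637) - 1784*1/1214)) = 3956*(-1941 + (-1479/637 - 892/607)) = 3956*(-1941 - 1465957/386659) = 3956*(-751971076/386659) = -2974797576656/386659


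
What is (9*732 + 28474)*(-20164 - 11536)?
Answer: -1111465400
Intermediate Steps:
(9*732 + 28474)*(-20164 - 11536) = (6588 + 28474)*(-31700) = 35062*(-31700) = -1111465400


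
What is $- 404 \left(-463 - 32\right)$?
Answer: $199980$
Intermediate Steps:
$- 404 \left(-463 - 32\right) = \left(-404\right) \left(-495\right) = 199980$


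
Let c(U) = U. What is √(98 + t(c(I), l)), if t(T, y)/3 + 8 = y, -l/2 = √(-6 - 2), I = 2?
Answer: √(74 - 12*I*√2) ≈ 8.658 - 0.98005*I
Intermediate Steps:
l = -4*I*√2 (l = -2*√(-6 - 2) = -4*I*√2 ≈ -5.6569*I)
t(T, y) = -24 + 3*y
√(98 + t(c(I), l)) = √(98 + (-24 + 3*(-4*I*√2))) = √(98 + (-24 - 12*I*√2)) = √(74 - 12*I*√2)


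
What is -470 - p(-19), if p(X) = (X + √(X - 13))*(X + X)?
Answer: -1192 + 152*I*√2 ≈ -1192.0 + 214.96*I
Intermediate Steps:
p(X) = 2*X*(X + √(-13 + X)) (p(X) = (X + √(-13 + X))*(2*X) = 2*X*(X + √(-13 + X)))
-470 - p(-19) = -470 - 2*(-19)*(-19 + √(-13 - 19)) = -470 - 2*(-19)*(-19 + √(-32)) = -470 - 2*(-19)*(-19 + 4*I*√2) = -470 - (722 - 152*I*√2) = -470 + (-722 + 152*I*√2) = -1192 + 152*I*√2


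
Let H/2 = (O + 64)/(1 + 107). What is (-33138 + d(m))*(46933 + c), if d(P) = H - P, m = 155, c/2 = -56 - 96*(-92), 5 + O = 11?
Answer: -6440446540/3 ≈ -2.1468e+9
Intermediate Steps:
O = 6 (O = -5 + 11 = 6)
c = 17552 (c = 2*(-56 - 96*(-92)) = 2*(-56 + 8832) = 2*8776 = 17552)
H = 35/27 (H = 2*((6 + 64)/(1 + 107)) = 2*(70/108) = 2*(70*(1/108)) = 2*(35/54) = 35/27 ≈ 1.2963)
d(P) = 35/27 - P
(-33138 + d(m))*(46933 + c) = (-33138 + (35/27 - 1*155))*(46933 + 17552) = (-33138 + (35/27 - 155))*64485 = (-33138 - 4150/27)*64485 = -898876/27*64485 = -6440446540/3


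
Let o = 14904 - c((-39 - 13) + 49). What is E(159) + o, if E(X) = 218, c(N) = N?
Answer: 15125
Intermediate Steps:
o = 14907 (o = 14904 - ((-39 - 13) + 49) = 14904 - (-52 + 49) = 14904 - 1*(-3) = 14904 + 3 = 14907)
E(159) + o = 218 + 14907 = 15125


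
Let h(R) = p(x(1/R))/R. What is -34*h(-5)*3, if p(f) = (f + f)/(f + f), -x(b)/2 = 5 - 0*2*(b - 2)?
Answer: 102/5 ≈ 20.400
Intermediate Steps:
x(b) = -10 (x(b) = -2*(5 - 0*2*(b - 2)) = -2*(5 - 0*(-2 + b)) = -2*(5 - 1*0) = -2*(5 + 0) = -2*5 = -10)
p(f) = 1 (p(f) = (2*f)/((2*f)) = (2*f)*(1/(2*f)) = 1)
h(R) = 1/R
-34*h(-5)*3 = -34/(-5)*3 = -34*(-⅕)*3 = (34/5)*3 = 102/5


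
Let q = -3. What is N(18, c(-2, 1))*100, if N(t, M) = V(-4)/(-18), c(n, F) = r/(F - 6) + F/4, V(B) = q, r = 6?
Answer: 50/3 ≈ 16.667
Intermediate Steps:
V(B) = -3
c(n, F) = 6/(-6 + F) + F/4 (c(n, F) = 6/(F - 6) + F/4 = 6/(-6 + F) + F/4)
N(t, M) = ⅙ (N(t, M) = -3/(-18) = -3*(-1/18) = ⅙)
N(18, c(-2, 1))*100 = (⅙)*100 = 50/3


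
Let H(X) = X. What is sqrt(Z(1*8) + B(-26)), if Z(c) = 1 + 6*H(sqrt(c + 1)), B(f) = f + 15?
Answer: 2*sqrt(2) ≈ 2.8284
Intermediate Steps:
B(f) = 15 + f
Z(c) = 1 + 6*sqrt(1 + c) (Z(c) = 1 + 6*sqrt(c + 1) = 1 + 6*sqrt(1 + c))
sqrt(Z(1*8) + B(-26)) = sqrt((1 + 6*sqrt(1 + 1*8)) + (15 - 26)) = sqrt((1 + 6*sqrt(1 + 8)) - 11) = sqrt((1 + 6*sqrt(9)) - 11) = sqrt((1 + 6*3) - 11) = sqrt((1 + 18) - 11) = sqrt(19 - 11) = sqrt(8) = 2*sqrt(2)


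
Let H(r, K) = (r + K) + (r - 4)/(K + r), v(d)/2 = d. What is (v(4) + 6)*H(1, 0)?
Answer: -28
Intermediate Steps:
v(d) = 2*d
H(r, K) = K + r + (-4 + r)/(K + r) (H(r, K) = (K + r) + (-4 + r)/(K + r) = K + r + (-4 + r)/(K + r))
(v(4) + 6)*H(1, 0) = (2*4 + 6)*((-4 + 1 + 0² + 1² + 2*0*1)/(0 + 1)) = (8 + 6)*((-4 + 1 + 0 + 1 + 0)/1) = 14*(1*(-2)) = 14*(-2) = -28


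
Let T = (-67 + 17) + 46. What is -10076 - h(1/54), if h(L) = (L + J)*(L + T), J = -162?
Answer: -31262221/2916 ≈ -10721.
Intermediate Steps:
T = -4 (T = -50 + 46 = -4)
h(L) = (-162 + L)*(-4 + L) (h(L) = (L - 162)*(L - 4) = (-162 + L)*(-4 + L))
-10076 - h(1/54) = -10076 - (648 + (1/54)² - 166/54) = -10076 - (648 + (1/54)² - 166*1/54) = -10076 - (648 + 1/2916 - 83/27) = -10076 - 1*1880605/2916 = -10076 - 1880605/2916 = -31262221/2916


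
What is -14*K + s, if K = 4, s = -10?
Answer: -66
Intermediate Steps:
-14*K + s = -14*4 - 10 = -56 - 10 = -66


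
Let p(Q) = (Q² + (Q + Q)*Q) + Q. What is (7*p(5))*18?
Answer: 10080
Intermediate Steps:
p(Q) = Q + 3*Q² (p(Q) = (Q² + (2*Q)*Q) + Q = (Q² + 2*Q²) + Q = 3*Q² + Q = Q + 3*Q²)
(7*p(5))*18 = (7*(5*(1 + 3*5)))*18 = (7*(5*(1 + 15)))*18 = (7*(5*16))*18 = (7*80)*18 = 560*18 = 10080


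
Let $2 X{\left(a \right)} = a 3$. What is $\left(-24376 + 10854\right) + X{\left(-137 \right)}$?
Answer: $- \frac{27455}{2} \approx -13728.0$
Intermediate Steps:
$X{\left(a \right)} = \frac{3 a}{2}$ ($X{\left(a \right)} = \frac{a 3}{2} = \frac{3 a}{2}$)
$\left(-24376 + 10854\right) + X{\left(-137 \right)} = \left(-24376 + 10854\right) + \frac{3}{2} \left(-137\right) = -13522 - \frac{411}{2} = - \frac{27455}{2}$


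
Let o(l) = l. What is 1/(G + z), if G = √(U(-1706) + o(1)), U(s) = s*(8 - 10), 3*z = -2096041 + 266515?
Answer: -609842/371907261551 - √3413/371907261551 ≈ -1.6399e-6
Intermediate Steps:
z = -609842 (z = (-2096041 + 266515)/3 = (⅓)*(-1829526) = -609842)
U(s) = -2*s (U(s) = s*(-2) = -2*s)
G = √3413 (G = √(-2*(-1706) + 1) = √(3412 + 1) = √3413 ≈ 58.421)
1/(G + z) = 1/(√3413 - 609842) = 1/(-609842 + √3413)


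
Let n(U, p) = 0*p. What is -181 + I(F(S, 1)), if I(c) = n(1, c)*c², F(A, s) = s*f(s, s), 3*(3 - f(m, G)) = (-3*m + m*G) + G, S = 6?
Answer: -181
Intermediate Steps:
n(U, p) = 0
f(m, G) = 3 + m - G/3 - G*m/3 (f(m, G) = 3 - ((-3*m + m*G) + G)/3 = 3 - ((-3*m + G*m) + G)/3 = 3 - (G - 3*m + G*m)/3 = 3 + (m - G/3 - G*m/3) = 3 + m - G/3 - G*m/3)
F(A, s) = s*(3 - s²/3 + 2*s/3) (F(A, s) = s*(3 + s - s/3 - s*s/3) = s*(3 + s - s/3 - s²/3) = s*(3 - s²/3 + 2*s/3))
I(c) = 0 (I(c) = 0*c² = 0)
-181 + I(F(S, 1)) = -181 + 0 = -181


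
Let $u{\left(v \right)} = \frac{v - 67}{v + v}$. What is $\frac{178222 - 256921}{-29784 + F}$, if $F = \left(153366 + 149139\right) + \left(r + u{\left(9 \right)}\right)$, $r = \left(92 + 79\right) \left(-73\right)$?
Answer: $- \frac{708291}{2342113} \approx -0.30242$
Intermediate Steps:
$r = -12483$ ($r = 171 \left(-73\right) = -12483$)
$u{\left(v \right)} = \frac{-67 + v}{2 v}$
$F = \frac{2610169}{9}$ ($F = \left(153366 + 149139\right) - \left(12483 - \frac{-67 + 9}{2 \cdot 9}\right) = 302505 - \left(12483 - - \frac{29}{9}\right) = 302505 - \frac{112376}{9} = \frac{2610169}{9} \approx 2.9002 \cdot 10^{5}$)
$\frac{178222 - 256921}{-29784 + F} = \frac{178222 - 256921}{-29784 + \frac{2610169}{9}} = - \frac{78699}{\frac{2342113}{9}} = \left(-78699\right) \frac{9}{2342113} = - \frac{708291}{2342113}$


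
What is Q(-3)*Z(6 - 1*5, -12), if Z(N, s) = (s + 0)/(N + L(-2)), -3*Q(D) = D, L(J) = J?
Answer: 12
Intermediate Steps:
Q(D) = -D/3
Z(N, s) = s/(-2 + N) (Z(N, s) = (s + 0)/(N - 2) = s/(-2 + N))
Q(-3)*Z(6 - 1*5, -12) = (-⅓*(-3))*(-12/(-2 + (6 - 1*5))) = 1*(-12/(-2 + (6 - 5))) = 1*(-12/(-2 + 1)) = 1*(-12/(-1)) = 1*(-12*(-1)) = 1*12 = 12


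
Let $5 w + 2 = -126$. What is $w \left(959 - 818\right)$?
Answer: $- \frac{18048}{5} \approx -3609.6$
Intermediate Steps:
$w = - \frac{128}{5}$ ($w = - \frac{2}{5} + \frac{1}{5} \left(-126\right) = - \frac{2}{5} - \frac{126}{5} = - \frac{128}{5} \approx -25.6$)
$w \left(959 - 818\right) = - \frac{128 \left(959 - 818\right)}{5} = \left(- \frac{128}{5}\right) 141 = - \frac{18048}{5}$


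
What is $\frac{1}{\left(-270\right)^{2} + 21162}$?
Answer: $\frac{1}{94062} \approx 1.0631 \cdot 10^{-5}$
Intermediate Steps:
$\frac{1}{\left(-270\right)^{2} + 21162} = \frac{1}{72900 + 21162} = \frac{1}{94062}$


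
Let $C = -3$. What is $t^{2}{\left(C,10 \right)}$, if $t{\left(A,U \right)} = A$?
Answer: $9$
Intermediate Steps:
$t^{2}{\left(C,10 \right)} = \left(-3\right)^{2} = 9$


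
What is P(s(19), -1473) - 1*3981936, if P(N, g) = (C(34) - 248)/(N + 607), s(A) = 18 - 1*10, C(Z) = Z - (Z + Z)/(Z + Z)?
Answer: -489778171/123 ≈ -3.9819e+6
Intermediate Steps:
C(Z) = -1 + Z (C(Z) = Z - 2*Z/(2*Z) = Z - 2*Z*1/(2*Z) = Z - 1*1 = Z - 1 = -1 + Z)
s(A) = 8 (s(A) = 18 - 10 = 8)
P(N, g) = -215/(607 + N) (P(N, g) = ((-1 + 34) - 248)/(N + 607) = (33 - 248)/(607 + N) = -215/(607 + N))
P(s(19), -1473) - 1*3981936 = -215/(607 + 8) - 1*3981936 = -215/615 - 3981936 = -215*1/615 - 3981936 = -43/123 - 3981936 = -489778171/123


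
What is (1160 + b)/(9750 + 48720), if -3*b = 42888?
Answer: -6568/29235 ≈ -0.22466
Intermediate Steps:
b = -14296 (b = -⅓*42888 = -14296)
(1160 + b)/(9750 + 48720) = (1160 - 14296)/(9750 + 48720) = -13136/58470 = -13136*1/58470 = -6568/29235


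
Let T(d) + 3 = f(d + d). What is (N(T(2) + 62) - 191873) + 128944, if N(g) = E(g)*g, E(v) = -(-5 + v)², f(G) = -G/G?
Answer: -225851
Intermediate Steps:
f(G) = -1 (f(G) = -1*1 = -1)
T(d) = -4 (T(d) = -3 - 1 = -4)
N(g) = -g*(-5 + g)² (N(g) = (-(-5 + g)²)*g = -g*(-5 + g)²)
(N(T(2) + 62) - 191873) + 128944 = (-(-4 + 62)*(-5 + (-4 + 62))² - 191873) + 128944 = (-1*58*(-5 + 58)² - 191873) + 128944 = (-1*58*53² - 191873) + 128944 = (-1*58*2809 - 191873) + 128944 = (-162922 - 191873) + 128944 = -354795 + 128944 = -225851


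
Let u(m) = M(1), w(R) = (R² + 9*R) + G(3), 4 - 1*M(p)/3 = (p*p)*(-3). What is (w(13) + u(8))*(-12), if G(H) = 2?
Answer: -3708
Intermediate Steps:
M(p) = 12 + 9*p² (M(p) = 12 - 3*p*p*(-3) = 12 - 3*p²*(-3) = 12 - (-9)*p² = 12 + 9*p²)
w(R) = 2 + R² + 9*R (w(R) = (R² + 9*R) + 2 = 2 + R² + 9*R)
u(m) = 21 (u(m) = 12 + 9*1² = 12 + 9*1 = 12 + 9 = 21)
(w(13) + u(8))*(-12) = ((2 + 13² + 9*13) + 21)*(-12) = ((2 + 169 + 117) + 21)*(-12) = (288 + 21)*(-12) = 309*(-12) = -3708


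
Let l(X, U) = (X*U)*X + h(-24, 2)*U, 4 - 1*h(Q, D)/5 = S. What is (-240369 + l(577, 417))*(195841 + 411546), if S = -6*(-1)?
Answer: 84175853490498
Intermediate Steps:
S = 6
h(Q, D) = -10 (h(Q, D) = 20 - 5*6 = 20 - 30 = -10)
l(X, U) = -10*U + U*X² (l(X, U) = (X*U)*X - 10*U = (U*X)*X - 10*U = U*X² - 10*U = -10*U + U*X²)
(-240369 + l(577, 417))*(195841 + 411546) = (-240369 + 417*(-10 + 577²))*(195841 + 411546) = (-240369 + 417*(-10 + 332929))*607387 = (-240369 + 417*332919)*607387 = (-240369 + 138827223)*607387 = 138586854*607387 = 84175853490498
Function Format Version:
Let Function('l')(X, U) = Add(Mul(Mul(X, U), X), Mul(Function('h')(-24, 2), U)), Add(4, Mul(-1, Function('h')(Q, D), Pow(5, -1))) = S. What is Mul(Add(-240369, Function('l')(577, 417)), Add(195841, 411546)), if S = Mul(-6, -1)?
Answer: 84175853490498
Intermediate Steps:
S = 6
Function('h')(Q, D) = -10 (Function('h')(Q, D) = Add(20, Mul(-5, 6)) = Add(20, -30) = -10)
Function('l')(X, U) = Add(Mul(-10, U), Mul(U, Pow(X, 2))) (Function('l')(X, U) = Add(Mul(Mul(X, U), X), Mul(-10, U)) = Add(Mul(Mul(U, X), X), Mul(-10, U)) = Add(Mul(U, Pow(X, 2)), Mul(-10, U)) = Add(Mul(-10, U), Mul(U, Pow(X, 2))))
Mul(Add(-240369, Function('l')(577, 417)), Add(195841, 411546)) = Mul(Add(-240369, Mul(417, Add(-10, Pow(577, 2)))), Add(195841, 411546)) = Mul(Add(-240369, Mul(417, Add(-10, 332929))), 607387) = Mul(Add(-240369, Mul(417, 332919)), 607387) = Mul(Add(-240369, 138827223), 607387) = Mul(138586854, 607387) = 84175853490498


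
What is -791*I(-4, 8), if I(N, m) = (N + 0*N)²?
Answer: -12656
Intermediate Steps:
I(N, m) = N² (I(N, m) = (N + 0)² = N²)
-791*I(-4, 8) = -791*(-4)² = -791*16 = -12656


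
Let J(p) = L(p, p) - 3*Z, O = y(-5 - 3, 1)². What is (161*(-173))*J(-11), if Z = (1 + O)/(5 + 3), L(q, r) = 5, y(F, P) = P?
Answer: -473501/4 ≈ -1.1838e+5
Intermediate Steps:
O = 1 (O = 1² = 1)
Z = ¼ (Z = (1 + 1)/(5 + 3) = 2/8 = 2*(⅛) = ¼ ≈ 0.25000)
J(p) = 17/4 (J(p) = 5 - 3*¼ = 5 - ¾ = 17/4)
(161*(-173))*J(-11) = (161*(-173))*(17/4) = -27853*17/4 = -473501/4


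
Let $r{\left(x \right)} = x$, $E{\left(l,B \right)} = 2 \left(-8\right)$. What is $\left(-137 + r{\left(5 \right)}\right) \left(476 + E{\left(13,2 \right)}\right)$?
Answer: $-60720$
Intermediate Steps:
$E{\left(l,B \right)} = -16$
$\left(-137 + r{\left(5 \right)}\right) \left(476 + E{\left(13,2 \right)}\right) = \left(-137 + 5\right) \left(476 - 16\right) = \left(-132\right) 460 = -60720$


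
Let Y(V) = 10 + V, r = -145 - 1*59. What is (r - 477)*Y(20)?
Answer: -20430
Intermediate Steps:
r = -204 (r = -145 - 59 = -204)
(r - 477)*Y(20) = (-204 - 477)*(10 + 20) = -681*30 = -20430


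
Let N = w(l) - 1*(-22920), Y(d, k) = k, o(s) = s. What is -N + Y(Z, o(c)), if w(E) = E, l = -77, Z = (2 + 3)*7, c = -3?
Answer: -22846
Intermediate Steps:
Z = 35 (Z = 5*7 = 35)
N = 22843 (N = -77 - 1*(-22920) = -77 + 22920 = 22843)
-N + Y(Z, o(c)) = -1*22843 - 3 = -22843 - 3 = -22846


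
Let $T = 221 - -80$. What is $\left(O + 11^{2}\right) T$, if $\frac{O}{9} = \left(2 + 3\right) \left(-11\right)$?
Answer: $-112574$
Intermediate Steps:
$T = 301$ ($T = 221 + 80 = 301$)
$O = -495$ ($O = 9 \left(2 + 3\right) \left(-11\right) = 9 \cdot 5 \left(-11\right) = 9 \left(-55\right) = -495$)
$\left(O + 11^{2}\right) T = \left(-495 + 11^{2}\right) 301 = \left(-495 + 121\right) 301 = \left(-374\right) 301 = -112574$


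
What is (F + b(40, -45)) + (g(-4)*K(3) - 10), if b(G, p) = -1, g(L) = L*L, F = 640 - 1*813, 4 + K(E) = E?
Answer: -200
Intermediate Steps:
K(E) = -4 + E
F = -173 (F = 640 - 813 = -173)
g(L) = L²
(F + b(40, -45)) + (g(-4)*K(3) - 10) = (-173 - 1) + ((-4)²*(-4 + 3) - 10) = -174 + (16*(-1) - 10) = -174 + (-16 - 10) = -174 - 26 = -200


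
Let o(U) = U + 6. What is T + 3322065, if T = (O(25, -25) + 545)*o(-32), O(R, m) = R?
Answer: 3307245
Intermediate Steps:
o(U) = 6 + U
T = -14820 (T = (25 + 545)*(6 - 32) = 570*(-26) = -14820)
T + 3322065 = -14820 + 3322065 = 3307245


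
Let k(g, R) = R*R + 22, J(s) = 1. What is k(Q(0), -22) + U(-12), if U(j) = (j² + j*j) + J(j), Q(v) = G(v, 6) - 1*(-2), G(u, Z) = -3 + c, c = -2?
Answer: 795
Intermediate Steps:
G(u, Z) = -5 (G(u, Z) = -3 - 2 = -5)
Q(v) = -3 (Q(v) = -5 - 1*(-2) = -5 + 2 = -3)
k(g, R) = 22 + R² (k(g, R) = R² + 22 = 22 + R²)
U(j) = 1 + 2*j² (U(j) = (j² + j*j) + 1 = (j² + j²) + 1 = 2*j² + 1 = 1 + 2*j²)
k(Q(0), -22) + U(-12) = (22 + (-22)²) + (1 + 2*(-12)²) = (22 + 484) + (1 + 2*144) = 506 + (1 + 288) = 506 + 289 = 795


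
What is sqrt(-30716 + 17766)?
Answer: 5*I*sqrt(518) ≈ 113.8*I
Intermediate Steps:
sqrt(-30716 + 17766) = sqrt(-12950) = 5*I*sqrt(518)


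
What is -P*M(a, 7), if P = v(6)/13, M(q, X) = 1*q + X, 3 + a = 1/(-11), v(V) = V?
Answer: -258/143 ≈ -1.8042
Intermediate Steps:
a = -34/11 (a = -3 + 1/(-11) = -3 - 1/11 = -34/11 ≈ -3.0909)
M(q, X) = X + q (M(q, X) = q + X = X + q)
P = 6/13 ≈ 0.46154
-P*M(a, 7) = -6*(7 - 34/11)/13 = -6*43/(13*11) = -1*258/143 = -258/143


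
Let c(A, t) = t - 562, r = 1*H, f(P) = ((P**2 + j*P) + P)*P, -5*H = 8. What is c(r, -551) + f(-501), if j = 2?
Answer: -124999611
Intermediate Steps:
H = -8/5 (H = -1/5*8 = -8/5 ≈ -1.6000)
f(P) = P*(P**2 + 3*P) (f(P) = ((P**2 + 2*P) + P)*P = (P**2 + 3*P)*P = P*(P**2 + 3*P))
r = -8/5 (r = 1*(-8/5) = -8/5 ≈ -1.6000)
c(A, t) = -562 + t
c(r, -551) + f(-501) = (-562 - 551) + (-501)**2*(3 - 501) = -1113 + 251001*(-498) = -1113 - 124998498 = -124999611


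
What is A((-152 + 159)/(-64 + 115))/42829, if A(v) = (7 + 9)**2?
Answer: 256/42829 ≈ 0.0059773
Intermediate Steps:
A(v) = 256 (A(v) = 16**2 = 256)
A((-152 + 159)/(-64 + 115))/42829 = 256/42829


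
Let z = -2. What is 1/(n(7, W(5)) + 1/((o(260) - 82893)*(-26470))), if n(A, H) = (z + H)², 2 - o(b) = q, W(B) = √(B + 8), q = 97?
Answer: 82032774518396975560/390862043357759477841 + 19301829297929478400*√13/390862043357759477841 ≈ 0.38793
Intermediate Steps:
W(B) = √(8 + B)
o(b) = -95 (o(b) = 2 - 1*97 = 2 - 97 = -95)
n(A, H) = (-2 + H)²
1/(n(7, W(5)) + 1/((o(260) - 82893)*(-26470))) = 1/((-2 + √(8 + 5))² + 1/(-95 - 82893*(-26470))) = 1/((-2 + √13)² - 1/26470/(-82988)) = 1/((-2 + √13)² - 1/82988*(-1/26470)) = 1/((-2 + √13)² + 1/2196692360) = 1/(1/2196692360 + (-2 + √13)²)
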